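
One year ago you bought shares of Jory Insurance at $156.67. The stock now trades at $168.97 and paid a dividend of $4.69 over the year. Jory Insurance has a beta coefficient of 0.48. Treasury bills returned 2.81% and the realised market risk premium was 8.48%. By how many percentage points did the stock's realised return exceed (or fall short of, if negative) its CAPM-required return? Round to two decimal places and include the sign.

Realised HPR = (P1 + D1 − P0) / P0 = (168.97 + 4.69 − 156.67) / 156.67 = 16.99 / 156.67 = 10.8445%
CAPM required = R_f + β·MRP = 2.81% + 0.48 × 8.48% = 6.8804%
α = realised − required = 10.8445% − 6.8804% = +3.96%

+3.96%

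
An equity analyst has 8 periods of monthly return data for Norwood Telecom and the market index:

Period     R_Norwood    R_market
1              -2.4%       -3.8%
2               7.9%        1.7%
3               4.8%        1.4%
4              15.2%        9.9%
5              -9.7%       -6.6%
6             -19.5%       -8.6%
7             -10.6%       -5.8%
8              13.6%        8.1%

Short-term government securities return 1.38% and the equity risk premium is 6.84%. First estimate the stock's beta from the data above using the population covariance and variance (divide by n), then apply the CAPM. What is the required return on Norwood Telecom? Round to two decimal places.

Mean R_i = (-2.4 + 7.9 + 4.8 + 15.2 − 9.7 − 19.5 − 10.6 + 13.6) / 8 = -0.0875%
Mean R_m = (-3.8 + 1.7 + 1.4 + 9.9 − 6.6 − 8.6 − 5.8 + 8.1) / 8 = -0.4625%
Σ(R_i − R̄_i)(R_m − R̄_m) = 582.7863  ⇒  Cov = 582.7863 / 8 = 72.8483
Σ(R_m − R̄_m)² = 332.3588  ⇒  Var(R_m) = 332.3588 / 8 = 41.5449
β = Cov / Var(R_m) = 72.8483 / 41.5449 = 1.7535
E(R) = R_f + β × MRP = 1.38% + 1.7535 × 6.84% = 13.37%

13.37%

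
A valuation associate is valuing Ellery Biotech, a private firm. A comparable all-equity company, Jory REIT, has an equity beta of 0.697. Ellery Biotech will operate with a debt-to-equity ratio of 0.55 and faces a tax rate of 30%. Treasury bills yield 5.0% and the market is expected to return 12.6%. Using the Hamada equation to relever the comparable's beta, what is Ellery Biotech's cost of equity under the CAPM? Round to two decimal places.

β_L = β_U × [1 + (1 − t)(D/E)] = 0.697 × [1 + (1 − 0.30) × 0.55]
    = 0.697 × [1 + 0.70 × 0.55] = 0.697 × 1.3850 = 0.9653
MRP = 12.6% − 5.0% = 7.60%
E(R) = R_f + β_L × MRP = 5.0% + 0.9653 × 7.6% = 12.34%

12.34%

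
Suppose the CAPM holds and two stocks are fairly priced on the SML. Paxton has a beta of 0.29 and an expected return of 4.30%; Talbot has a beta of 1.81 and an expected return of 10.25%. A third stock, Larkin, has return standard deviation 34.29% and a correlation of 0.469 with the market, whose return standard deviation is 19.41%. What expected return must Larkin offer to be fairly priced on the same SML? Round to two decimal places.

6.41%

MRP = (10.25% − 4.30%) / (1.81 − 0.29) = 3.9145%
R_f = 4.30% − 0.29 × 3.9145% = 3.1648%
β_Larkin = ρ·σ_i/σ_m = 0.469 × 34.29 / 19.41 = 0.8285
E(R_Larkin) = R_f + β × MRP = 3.1648% + 0.8285 × 3.9145% = 6.41%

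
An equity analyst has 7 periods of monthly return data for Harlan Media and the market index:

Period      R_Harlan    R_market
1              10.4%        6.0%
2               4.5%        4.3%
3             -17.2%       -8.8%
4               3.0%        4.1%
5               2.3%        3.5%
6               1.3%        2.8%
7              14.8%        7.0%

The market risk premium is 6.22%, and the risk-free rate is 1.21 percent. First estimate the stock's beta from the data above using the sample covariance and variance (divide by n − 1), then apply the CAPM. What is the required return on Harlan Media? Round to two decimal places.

Mean R_i = (10.4 + 4.5 − 17.2 + 3.0 + 2.3 + 1.3 + 14.8) / 7 = 2.7286%
Mean R_m = (6.0 + 4.3 − 8.8 + 4.1 + 3.5 + 2.8 + 7.0) / 7 = 2.7000%
Σ(R_i − R̄_i)(R_m − R̄_m) = 309.1300  ⇒  Cov = 309.1300 / 6 = 51.5217
Σ(R_m − R̄_m)² = 166.8000  ⇒  Var(R_m) = 166.8000 / 6 = 27.8000
β = Cov / Var(R_m) = 51.5217 / 27.8000 = 1.8533
E(R) = R_f + β × MRP = 1.21% + 1.8533 × 6.22% = 12.74%

12.74%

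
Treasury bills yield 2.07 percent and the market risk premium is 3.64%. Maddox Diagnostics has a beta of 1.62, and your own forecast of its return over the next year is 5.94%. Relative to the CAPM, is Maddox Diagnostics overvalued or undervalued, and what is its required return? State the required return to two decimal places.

Overvalued; required return 7.97%

Required return = R_f + β·MRP = 2.07% + 1.62 × 3.64% = 7.97%
Forecast 5.94% < required 7.97% → the stock plots below the SML → overvalued.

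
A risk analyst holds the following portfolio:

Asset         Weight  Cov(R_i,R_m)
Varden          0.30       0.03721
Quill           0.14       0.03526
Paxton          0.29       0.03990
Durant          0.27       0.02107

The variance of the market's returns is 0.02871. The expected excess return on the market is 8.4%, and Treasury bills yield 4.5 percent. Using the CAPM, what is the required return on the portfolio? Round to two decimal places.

14.26%

β_Varden = 0.03721 / 0.02871 = 1.2961
β_Quill = 0.03526 / 0.02871 = 1.2281
β_Paxton = 0.03990 / 0.02871 = 1.3898
β_Durant = 0.02107 / 0.02871 = 0.7339
β_P = Σ w_i β_i = 0.30×1.2961 + 0.14×1.2281 + 0.29×1.3898 + 0.27×0.7339 = 1.1620
E(R_P) = R_f + β_P × MRP = 4.5% + 1.1620 × 8.4% = 14.26%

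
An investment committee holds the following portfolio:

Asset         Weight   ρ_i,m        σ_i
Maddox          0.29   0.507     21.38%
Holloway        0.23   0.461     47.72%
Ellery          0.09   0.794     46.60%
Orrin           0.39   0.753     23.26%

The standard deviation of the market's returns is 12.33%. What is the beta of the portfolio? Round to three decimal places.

β_Maddox = 0.507 × 21.38% / 12.33% = 0.8791
β_Holloway = 0.461 × 47.72% / 12.33% = 1.7842
β_Ellery = 0.794 × 46.60% / 12.33% = 3.0008
β_Orrin = 0.753 × 23.26% / 12.33% = 1.4205
β_P = Σ w_i β_i = 0.29×0.8791 + 0.23×1.7842 + 0.09×3.0008 + 0.39×1.4205 = 1.4894

1.489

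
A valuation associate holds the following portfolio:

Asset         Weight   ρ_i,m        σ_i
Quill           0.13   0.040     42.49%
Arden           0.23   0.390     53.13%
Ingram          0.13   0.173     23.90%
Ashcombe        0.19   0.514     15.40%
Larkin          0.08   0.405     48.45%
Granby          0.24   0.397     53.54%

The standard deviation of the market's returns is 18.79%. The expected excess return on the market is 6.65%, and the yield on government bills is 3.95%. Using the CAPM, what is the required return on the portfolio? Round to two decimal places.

8.80%

β_Quill = 0.040 × 42.49% / 18.79% = 0.0905
β_Arden = 0.390 × 53.13% / 18.79% = 1.1028
β_Ingram = 0.173 × 23.90% / 18.79% = 0.2200
β_Ashcombe = 0.514 × 15.40% / 18.79% = 0.4213
β_Larkin = 0.405 × 48.45% / 18.79% = 1.0443
β_Granby = 0.397 × 53.54% / 18.79% = 1.1312
β_P = Σ w_i β_i = 0.13×0.0905 + 0.23×1.1028 + 0.13×0.2200 + 0.19×0.4213 + 0.08×1.0443 + 0.24×1.1312 = 0.7291
E(R_P) = R_f + β_P × MRP = 3.95% + 0.7291 × 6.65% = 8.80%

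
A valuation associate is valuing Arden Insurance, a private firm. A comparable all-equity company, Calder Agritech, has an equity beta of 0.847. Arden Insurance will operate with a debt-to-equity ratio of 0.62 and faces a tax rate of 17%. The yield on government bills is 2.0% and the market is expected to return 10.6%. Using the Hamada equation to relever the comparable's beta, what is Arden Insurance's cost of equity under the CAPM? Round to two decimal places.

β_L = β_U × [1 + (1 − t)(D/E)] = 0.847 × [1 + (1 − 0.17) × 0.62]
    = 0.847 × [1 + 0.83 × 0.62] = 0.847 × 1.5146 = 1.2829
MRP = 10.6% − 2.0% = 8.60%
E(R) = R_f + β_L × MRP = 2.0% + 1.2829 × 8.6% = 13.03%

13.03%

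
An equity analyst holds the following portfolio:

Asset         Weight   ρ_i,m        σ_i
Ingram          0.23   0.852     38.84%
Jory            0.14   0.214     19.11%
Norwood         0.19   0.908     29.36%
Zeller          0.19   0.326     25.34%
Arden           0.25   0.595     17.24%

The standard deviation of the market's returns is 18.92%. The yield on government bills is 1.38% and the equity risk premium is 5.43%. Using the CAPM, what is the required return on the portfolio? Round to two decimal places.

6.37%

β_Ingram = 0.852 × 38.84% / 18.92% = 1.7490
β_Jory = 0.214 × 19.11% / 18.92% = 0.2161
β_Norwood = 0.908 × 29.36% / 18.92% = 1.4090
β_Zeller = 0.326 × 25.34% / 18.92% = 0.4366
β_Arden = 0.595 × 17.24% / 18.92% = 0.5422
β_P = Σ w_i β_i = 0.23×1.7490 + 0.14×0.2161 + 0.19×1.4090 + 0.19×0.4366 + 0.25×0.5422 = 0.9187
E(R_P) = R_f + β_P × MRP = 1.38% + 0.9187 × 5.43% = 6.37%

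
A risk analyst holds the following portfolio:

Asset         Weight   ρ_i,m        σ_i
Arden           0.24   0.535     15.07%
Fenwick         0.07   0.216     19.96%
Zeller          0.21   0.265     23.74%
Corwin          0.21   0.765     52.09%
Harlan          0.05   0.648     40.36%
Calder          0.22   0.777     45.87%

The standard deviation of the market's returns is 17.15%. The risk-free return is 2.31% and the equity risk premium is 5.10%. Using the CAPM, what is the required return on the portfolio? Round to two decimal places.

β_Arden = 0.535 × 15.07% / 17.15% = 0.4701
β_Fenwick = 0.216 × 19.96% / 17.15% = 0.2514
β_Zeller = 0.265 × 23.74% / 17.15% = 0.3668
β_Corwin = 0.765 × 52.09% / 17.15% = 2.3235
β_Harlan = 0.648 × 40.36% / 17.15% = 1.5250
β_Calder = 0.777 × 45.87% / 17.15% = 2.0782
β_P = Σ w_i β_i = 0.24×0.4701 + 0.07×0.2514 + 0.21×0.3668 + 0.21×2.3235 + 0.05×1.5250 + 0.22×2.0782 = 1.2288
E(R_P) = R_f + β_P × MRP = 2.31% + 1.2288 × 5.10% = 8.58%

8.58%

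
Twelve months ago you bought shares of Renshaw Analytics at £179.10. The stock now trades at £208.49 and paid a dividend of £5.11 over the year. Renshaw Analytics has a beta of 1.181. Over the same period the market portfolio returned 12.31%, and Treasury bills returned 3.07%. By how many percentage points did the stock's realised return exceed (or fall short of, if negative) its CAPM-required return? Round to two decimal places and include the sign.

+5.28%

Realised HPR = (P1 + D1 − P0) / P0 = (208.49 + 5.11 − 179.10) / 179.10 = 34.50 / 179.10 = 19.2630%
MRP = 12.31% − 3.07% = 9.24%
CAPM required = R_f + β·MRP = 3.07% + 1.181 × 9.24% = 13.98244%
α = realised − required = 19.2630% − 13.98244% = +5.28%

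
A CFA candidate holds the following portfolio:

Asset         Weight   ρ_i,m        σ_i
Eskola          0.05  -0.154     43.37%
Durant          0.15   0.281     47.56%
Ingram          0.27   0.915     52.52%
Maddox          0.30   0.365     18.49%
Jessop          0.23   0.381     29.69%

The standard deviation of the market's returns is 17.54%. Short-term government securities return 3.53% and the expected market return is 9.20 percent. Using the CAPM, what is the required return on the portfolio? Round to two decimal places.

β_Eskola = -0.154 × 43.37% / 17.54% = -0.3808
β_Durant = 0.281 × 47.56% / 17.54% = 0.7619
β_Ingram = 0.915 × 52.52% / 17.54% = 2.7398
β_Maddox = 0.365 × 18.49% / 17.54% = 0.3848
β_Jessop = 0.381 × 29.69% / 17.54% = 0.6449
β_P = Σ w_i β_i = 0.05×-0.3808 + 0.15×0.7619 + 0.27×2.7398 + 0.30×0.3848 + 0.23×0.6449 = 1.0988
MRP = 9.20% − 3.53% = 5.67%
E(R_P) = R_f + β_P × MRP = 3.53% + 1.0988 × 5.67% = 9.76%

9.76%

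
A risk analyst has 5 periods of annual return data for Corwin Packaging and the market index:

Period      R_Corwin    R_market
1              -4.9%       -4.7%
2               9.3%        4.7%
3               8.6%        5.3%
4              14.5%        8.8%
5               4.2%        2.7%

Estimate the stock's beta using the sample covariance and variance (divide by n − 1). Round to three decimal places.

Mean R_i = (-4.9 + 9.3 + 8.6 + 14.5 + 4.2) / 5 = 6.3400%
Mean R_m = (-4.7 + 4.7 + 5.3 + 8.8 + 2.7) / 5 = 3.3600%
Σ(R_i − R̄_i)(R_m − R̄_m) = 144.7480  ⇒  Cov = 144.7480 / 4 = 36.1870
Σ(R_m − R̄_m)² = 100.5520  ⇒  Var(R_m) = 100.5520 / 4 = 25.1380
β = Cov / Var(R_m) = 36.1870 / 25.1380 = 1.4395

1.440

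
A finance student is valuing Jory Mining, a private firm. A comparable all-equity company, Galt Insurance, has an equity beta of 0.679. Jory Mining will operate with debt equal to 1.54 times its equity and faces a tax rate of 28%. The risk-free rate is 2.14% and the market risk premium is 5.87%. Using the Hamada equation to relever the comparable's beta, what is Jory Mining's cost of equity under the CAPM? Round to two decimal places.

10.55%

β_L = β_U × [1 + (1 − t)(D/E)] = 0.679 × [1 + (1 − 0.28) × 1.54]
    = 0.679 × [1 + 0.72 × 1.54] = 0.679 × 2.1088 = 1.4319
E(R) = R_f + β_L × MRP = 2.14% + 1.4319 × 5.87% = 10.55%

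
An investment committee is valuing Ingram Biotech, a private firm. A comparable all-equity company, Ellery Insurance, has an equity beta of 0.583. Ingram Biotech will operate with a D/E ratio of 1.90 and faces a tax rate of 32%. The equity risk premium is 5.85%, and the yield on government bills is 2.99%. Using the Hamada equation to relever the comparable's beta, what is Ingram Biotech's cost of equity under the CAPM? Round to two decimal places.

10.81%

β_L = β_U × [1 + (1 − t)(D/E)] = 0.583 × [1 + (1 − 0.32) × 1.90]
    = 0.583 × [1 + 0.68 × 1.90] = 0.583 × 2.2920 = 1.3362
E(R) = R_f + β_L × MRP = 2.99% + 1.3362 × 5.85% = 10.81%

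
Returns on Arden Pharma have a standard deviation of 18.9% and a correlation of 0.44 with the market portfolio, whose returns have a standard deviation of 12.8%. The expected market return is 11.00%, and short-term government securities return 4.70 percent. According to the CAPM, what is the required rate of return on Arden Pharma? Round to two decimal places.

β = ρ × σ_i / σ_m = 0.44 × 18.9% / 12.8% = 0.6497
MRP = 11.00% − 4.70% = 6.30%
E(R) = 4.70% + 0.6497 × 6.30% = 8.79%

8.79%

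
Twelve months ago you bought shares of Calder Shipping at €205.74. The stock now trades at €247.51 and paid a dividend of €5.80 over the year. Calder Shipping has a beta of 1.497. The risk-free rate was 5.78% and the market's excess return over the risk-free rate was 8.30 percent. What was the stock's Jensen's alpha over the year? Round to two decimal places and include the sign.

+4.92%

Realised HPR = (P1 + D1 − P0) / P0 = (247.51 + 5.80 − 205.74) / 205.74 = 47.57 / 205.74 = 23.1214%
CAPM required = R_f + β·MRP = 5.78% + 1.497 × 8.30% = 18.20510%
α = realised − required = 23.1214% − 18.20510% = +4.92%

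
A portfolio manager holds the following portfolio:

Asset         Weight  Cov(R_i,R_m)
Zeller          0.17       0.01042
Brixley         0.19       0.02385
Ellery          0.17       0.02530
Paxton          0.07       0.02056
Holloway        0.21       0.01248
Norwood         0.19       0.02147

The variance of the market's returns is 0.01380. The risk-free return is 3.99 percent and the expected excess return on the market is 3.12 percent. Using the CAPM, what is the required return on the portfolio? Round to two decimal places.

β_Zeller = 0.01042 / 0.01380 = 0.7551
β_Brixley = 0.02385 / 0.01380 = 1.7283
β_Ellery = 0.02530 / 0.01380 = 1.8333
β_Paxton = 0.02056 / 0.01380 = 1.4899
β_Holloway = 0.01248 / 0.01380 = 0.9043
β_Norwood = 0.02147 / 0.01380 = 1.5558
β_P = Σ w_i β_i = 0.17×0.7551 + 0.19×1.7283 + 0.17×1.8333 + 0.07×1.4899 + 0.21×0.9043 + 0.19×1.5558 = 1.3582
E(R_P) = R_f + β_P × MRP = 3.99% + 1.3582 × 3.12% = 8.23%

8.23%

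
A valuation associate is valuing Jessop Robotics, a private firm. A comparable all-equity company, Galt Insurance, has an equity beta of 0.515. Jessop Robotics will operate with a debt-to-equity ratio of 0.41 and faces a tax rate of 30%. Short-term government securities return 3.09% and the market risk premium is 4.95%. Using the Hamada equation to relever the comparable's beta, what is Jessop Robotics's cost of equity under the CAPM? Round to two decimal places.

6.37%

β_L = β_U × [1 + (1 − t)(D/E)] = 0.515 × [1 + (1 − 0.30) × 0.41]
    = 0.515 × [1 + 0.70 × 0.41] = 0.515 × 1.2870 = 0.6628
E(R) = R_f + β_L × MRP = 3.09% + 0.6628 × 4.95% = 6.37%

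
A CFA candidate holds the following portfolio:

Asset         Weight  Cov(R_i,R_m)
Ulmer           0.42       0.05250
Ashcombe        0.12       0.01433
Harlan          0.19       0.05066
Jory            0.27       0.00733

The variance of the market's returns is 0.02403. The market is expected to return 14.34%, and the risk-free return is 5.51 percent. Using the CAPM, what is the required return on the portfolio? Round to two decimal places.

β_Ulmer = 0.05250 / 0.02403 = 2.1848
β_Ashcombe = 0.01433 / 0.02403 = 0.5963
β_Harlan = 0.05066 / 0.02403 = 2.1082
β_Jory = 0.00733 / 0.02403 = 0.3050
β_P = Σ w_i β_i = 0.42×2.1848 + 0.12×0.5963 + 0.19×2.1082 + 0.27×0.3050 = 1.4721
MRP = 14.34% − 5.51% = 8.83%
E(R_P) = R_f + β_P × MRP = 5.51% + 1.4721 × 8.83% = 18.51%

18.51%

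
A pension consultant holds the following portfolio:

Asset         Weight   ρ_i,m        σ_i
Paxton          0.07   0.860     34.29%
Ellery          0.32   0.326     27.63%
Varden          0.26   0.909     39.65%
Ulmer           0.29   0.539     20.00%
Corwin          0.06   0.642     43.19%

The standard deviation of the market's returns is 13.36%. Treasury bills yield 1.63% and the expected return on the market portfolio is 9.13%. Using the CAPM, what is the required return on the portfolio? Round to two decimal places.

β_Paxton = 0.860 × 34.29% / 13.36% = 2.2073
β_Ellery = 0.326 × 27.63% / 13.36% = 0.6742
β_Varden = 0.909 × 39.65% / 13.36% = 2.6977
β_Ulmer = 0.539 × 20.00% / 13.36% = 0.8069
β_Corwin = 0.642 × 43.19% / 13.36% = 2.0754
β_P = Σ w_i β_i = 0.07×2.2073 + 0.32×0.6742 + 0.26×2.6977 + 0.29×0.8069 + 0.06×2.0754 = 1.4302
MRP = 9.13% − 1.63% = 7.50%
E(R_P) = R_f + β_P × MRP = 1.63% + 1.4302 × 7.50% = 12.36%

12.36%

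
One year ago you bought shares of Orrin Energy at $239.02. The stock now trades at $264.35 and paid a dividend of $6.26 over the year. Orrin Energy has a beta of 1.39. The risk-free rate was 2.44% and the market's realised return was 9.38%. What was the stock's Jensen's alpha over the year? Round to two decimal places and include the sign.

Realised HPR = (P1 + D1 − P0) / P0 = (264.35 + 6.26 − 239.02) / 239.02 = 31.59 / 239.02 = 13.2165%
MRP = 9.38% − 2.44% = 6.94%
CAPM required = R_f + β·MRP = 2.44% + 1.39 × 6.94% = 12.0866%
α = realised − required = 13.2165% − 12.0866% = +1.13%

+1.13%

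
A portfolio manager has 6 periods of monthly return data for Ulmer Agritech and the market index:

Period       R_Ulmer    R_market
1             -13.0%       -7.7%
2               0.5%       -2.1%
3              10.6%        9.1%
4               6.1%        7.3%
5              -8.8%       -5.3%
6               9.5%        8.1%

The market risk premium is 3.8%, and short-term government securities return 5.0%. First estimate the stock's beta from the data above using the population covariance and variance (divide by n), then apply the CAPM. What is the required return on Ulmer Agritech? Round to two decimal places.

9.85%

Mean R_i = (-13.0 + 0.5 + 10.6 + 6.1 − 8.8 + 9.5) / 6 = 0.8167%
Mean R_m = (-7.7 − 2.1 + 9.1 + 7.3 − 5.3 + 8.1) / 6 = 1.5667%
Σ(R_i − R̄_i)(R_m − R̄_m) = 355.9533  ⇒  Cov = 355.9533 / 6 = 59.3256
Σ(R_m − R̄_m)² = 278.7733  ⇒  Var(R_m) = 278.7733 / 6 = 46.4622
β = Cov / Var(R_m) = 59.3256 / 46.4622 = 1.2769
E(R) = R_f + β × MRP = 5.0% + 1.2769 × 3.8% = 9.85%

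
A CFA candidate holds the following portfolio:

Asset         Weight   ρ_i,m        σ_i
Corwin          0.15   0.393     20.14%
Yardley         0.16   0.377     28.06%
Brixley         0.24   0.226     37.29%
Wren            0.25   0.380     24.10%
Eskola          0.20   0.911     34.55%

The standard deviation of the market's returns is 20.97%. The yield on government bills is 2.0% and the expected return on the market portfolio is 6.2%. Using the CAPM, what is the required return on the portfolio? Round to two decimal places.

β_Corwin = 0.393 × 20.14% / 20.97% = 0.3774
β_Yardley = 0.377 × 28.06% / 20.97% = 0.5045
β_Brixley = 0.226 × 37.29% / 20.97% = 0.4019
β_Wren = 0.380 × 24.10% / 20.97% = 0.4367
β_Eskola = 0.911 × 34.55% / 20.97% = 1.5010
β_P = Σ w_i β_i = 0.15×0.3774 + 0.16×0.5045 + 0.24×0.4019 + 0.25×0.4367 + 0.20×1.5010 = 0.6432
MRP = 6.2% − 2.0% = 4.20%
E(R_P) = R_f + β_P × MRP = 2.0% + 0.6432 × 4.2% = 4.70%

4.70%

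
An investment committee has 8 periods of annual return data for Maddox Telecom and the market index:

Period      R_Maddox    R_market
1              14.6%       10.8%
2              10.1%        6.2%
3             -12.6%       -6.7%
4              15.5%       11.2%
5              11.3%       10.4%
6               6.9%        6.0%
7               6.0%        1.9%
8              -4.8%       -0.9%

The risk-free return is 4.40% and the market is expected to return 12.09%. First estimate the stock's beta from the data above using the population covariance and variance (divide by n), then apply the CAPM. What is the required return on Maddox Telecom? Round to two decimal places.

Mean R_i = (14.6 + 10.1 − 12.6 + 15.5 + 11.3 + 6.9 + 6.0 − 4.8) / 8 = 5.8750%
Mean R_m = (10.8 + 6.2 − 6.7 + 11.2 + 10.4 + 6.0 + 1.9 − 0.9) / 8 = 4.8625%
Σ(R_i − R̄_i)(R_m − R̄_m) = 424.4225  ⇒  Cov = 424.4225 / 8 = 53.0528
Σ(R_m − R̄_m)² = 284.8388  ⇒  Var(R_m) = 284.8388 / 8 = 35.6049
β = Cov / Var(R_m) = 53.0528 / 35.6049 = 1.4900
MRP = 12.09% − 4.40% = 7.69%
E(R) = R_f + β × MRP = 4.40% + 1.4900 × 7.69% = 15.86%

15.86%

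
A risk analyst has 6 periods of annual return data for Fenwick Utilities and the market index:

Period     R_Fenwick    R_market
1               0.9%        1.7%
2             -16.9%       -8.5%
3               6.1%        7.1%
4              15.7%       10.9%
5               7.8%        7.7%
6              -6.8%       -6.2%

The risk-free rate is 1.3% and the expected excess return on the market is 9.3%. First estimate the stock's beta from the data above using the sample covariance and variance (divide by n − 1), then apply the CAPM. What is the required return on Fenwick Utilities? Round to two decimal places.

Mean R_i = (0.9 − 16.9 + 6.1 + 15.7 + 7.8 − 6.8) / 6 = 1.1333%
Mean R_m = (1.7 − 8.5 + 7.1 + 10.9 + 7.7 − 6.2) / 6 = 2.1167%
Σ(R_i − R̄_i)(R_m − R̄_m) = 447.4467  ⇒  Cov = 447.4467 / 5 = 89.4893
Σ(R_m − R̄_m)² = 315.2083  ⇒  Var(R_m) = 315.2083 / 5 = 63.0417
β = Cov / Var(R_m) = 89.4893 / 63.0417 = 1.4195
E(R) = R_f + β × MRP = 1.3% + 1.4195 × 9.3% = 14.50%

14.50%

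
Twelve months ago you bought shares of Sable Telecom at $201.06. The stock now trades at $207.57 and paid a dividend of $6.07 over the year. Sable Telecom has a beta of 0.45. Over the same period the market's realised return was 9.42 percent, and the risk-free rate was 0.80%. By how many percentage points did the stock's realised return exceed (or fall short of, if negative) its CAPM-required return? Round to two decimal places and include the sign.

Realised HPR = (P1 + D1 − P0) / P0 = (207.57 + 6.07 − 201.06) / 201.06 = 12.58 / 201.06 = 6.2568%
MRP = 9.42% − 0.80% = 8.62%
CAPM required = R_f + β·MRP = 0.80% + 0.45 × 8.62% = 4.6790%
α = realised − required = 6.2568% − 4.6790% = +1.58%

+1.58%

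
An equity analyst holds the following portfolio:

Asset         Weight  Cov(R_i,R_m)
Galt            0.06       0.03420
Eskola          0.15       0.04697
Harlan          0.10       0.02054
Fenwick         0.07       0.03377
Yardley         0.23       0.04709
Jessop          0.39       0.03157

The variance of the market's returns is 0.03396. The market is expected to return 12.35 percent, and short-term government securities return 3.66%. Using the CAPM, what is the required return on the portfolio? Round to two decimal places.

β_Galt = 0.03420 / 0.03396 = 1.0071
β_Eskola = 0.04697 / 0.03396 = 1.3831
β_Harlan = 0.02054 / 0.03396 = 0.6048
β_Fenwick = 0.03377 / 0.03396 = 0.9944
β_Yardley = 0.04709 / 0.03396 = 1.3866
β_Jessop = 0.03157 / 0.03396 = 0.9296
β_P = Σ w_i β_i = 0.06×1.0071 + 0.15×1.3831 + 0.10×0.6048 + 0.07×0.9944 + 0.23×1.3866 + 0.39×0.9296 = 1.0794
MRP = 12.35% − 3.66% = 8.69%
E(R_P) = R_f + β_P × MRP = 3.66% + 1.0794 × 8.69% = 13.04%

13.04%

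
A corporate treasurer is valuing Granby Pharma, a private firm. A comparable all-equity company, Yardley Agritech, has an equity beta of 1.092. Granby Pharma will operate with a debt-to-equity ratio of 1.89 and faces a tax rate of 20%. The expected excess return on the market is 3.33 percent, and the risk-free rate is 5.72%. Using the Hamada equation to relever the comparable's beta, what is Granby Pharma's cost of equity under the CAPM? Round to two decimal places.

14.85%

β_L = β_U × [1 + (1 − t)(D/E)] = 1.092 × [1 + (1 − 0.20) × 1.89]
    = 1.092 × [1 + 0.80 × 1.89] = 1.092 × 2.5120 = 2.7431
E(R) = R_f + β_L × MRP = 5.72% + 2.7431 × 3.33% = 14.85%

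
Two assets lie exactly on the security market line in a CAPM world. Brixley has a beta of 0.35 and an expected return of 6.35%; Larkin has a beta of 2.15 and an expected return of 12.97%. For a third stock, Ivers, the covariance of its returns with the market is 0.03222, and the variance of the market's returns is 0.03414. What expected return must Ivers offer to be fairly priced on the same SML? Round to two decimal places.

8.53%

MRP = (12.97% − 6.35%) / (2.15 − 0.35) = 3.6778%
R_f = 6.35% − 0.35 × 3.6778% = 5.0628%
β_Ivers = Cov / Var(R_m) = 0.03222 / 0.03414 = 0.9438
E(R_Ivers) = R_f + β × MRP = 5.0628% + 0.9438 × 3.6778% = 8.53%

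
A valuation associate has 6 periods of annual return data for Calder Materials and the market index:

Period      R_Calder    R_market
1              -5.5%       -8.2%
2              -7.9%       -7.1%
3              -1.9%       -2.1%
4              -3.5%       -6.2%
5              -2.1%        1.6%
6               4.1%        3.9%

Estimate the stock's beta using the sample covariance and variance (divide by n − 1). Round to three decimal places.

Mean R_i = (-5.5 − 7.9 − 1.9 − 3.5 − 2.1 + 4.1) / 6 = -2.8000%
Mean R_m = (-8.2 − 7.1 − 2.1 − 6.2 + 1.6 + 3.9) / 6 = -3.0167%
Σ(R_i − R̄_i)(R_m − R̄_m) = 88.8300  ⇒  Cov = 88.8300 / 5 = 17.7660
Σ(R_m − R̄_m)² = 123.6683  ⇒  Var(R_m) = 123.6683 / 5 = 24.7337
β = Cov / Var(R_m) = 17.7660 / 24.7337 = 0.7183

0.718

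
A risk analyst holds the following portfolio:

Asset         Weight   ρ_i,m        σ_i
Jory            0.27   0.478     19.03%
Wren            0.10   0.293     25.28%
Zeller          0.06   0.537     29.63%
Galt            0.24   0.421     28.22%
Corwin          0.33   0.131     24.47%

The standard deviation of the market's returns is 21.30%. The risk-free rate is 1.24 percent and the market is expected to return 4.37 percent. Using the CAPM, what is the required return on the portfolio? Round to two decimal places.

β_Jory = 0.478 × 19.03% / 21.30% = 0.4271
β_Wren = 0.293 × 25.28% / 21.30% = 0.3477
β_Zeller = 0.537 × 29.63% / 21.30% = 0.7470
β_Galt = 0.421 × 28.22% / 21.30% = 0.5578
β_Corwin = 0.131 × 24.47% / 21.30% = 0.1505
β_P = Σ w_i β_i = 0.27×0.4271 + 0.10×0.3477 + 0.06×0.7470 + 0.24×0.5578 + 0.33×0.1505 = 0.3784
MRP = 4.37% − 1.24% = 3.13%
E(R_P) = R_f + β_P × MRP = 1.24% + 0.3784 × 3.13% = 2.42%

2.42%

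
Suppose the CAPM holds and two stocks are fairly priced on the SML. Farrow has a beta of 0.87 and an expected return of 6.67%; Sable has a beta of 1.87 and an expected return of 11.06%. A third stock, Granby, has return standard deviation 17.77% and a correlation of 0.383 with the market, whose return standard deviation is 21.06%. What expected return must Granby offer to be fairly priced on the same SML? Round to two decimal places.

MRP = (11.06% − 6.67%) / (1.87 − 0.87) = 4.3900%
R_f = 6.67% − 0.87 × 4.3900% = 2.8507%
β_Granby = ρ·σ_i/σ_m = 0.383 × 17.77 / 21.06 = 0.3232
E(R_Granby) = R_f + β × MRP = 2.8507% + 0.3232 × 4.3900% = 4.27%

4.27%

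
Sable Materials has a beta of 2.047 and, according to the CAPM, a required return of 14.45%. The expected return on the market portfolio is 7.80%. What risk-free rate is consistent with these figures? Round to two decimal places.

1.45%

E(R) = R_f + β(E(R_m) − R_f) = R_f(1 − β) + β·E(R_m)
14.45% = R_f × (1 − 2.047) + 2.047 × 7.80%
14.45% = R_f × -1.047 + 15.96660%
R_f = (14.45% − 15.96660%) / -1.047 = 1.45%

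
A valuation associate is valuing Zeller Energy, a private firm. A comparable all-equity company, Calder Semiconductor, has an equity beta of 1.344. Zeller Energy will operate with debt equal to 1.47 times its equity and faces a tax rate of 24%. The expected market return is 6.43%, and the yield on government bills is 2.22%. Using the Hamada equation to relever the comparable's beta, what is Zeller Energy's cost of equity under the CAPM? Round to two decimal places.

14.20%

β_L = β_U × [1 + (1 − t)(D/E)] = 1.344 × [1 + (1 − 0.24) × 1.47]
    = 1.344 × [1 + 0.76 × 1.47] = 1.344 × 2.1172 = 2.8455
MRP = 6.43% − 2.22% = 4.21%
E(R) = R_f + β_L × MRP = 2.22% + 2.8455 × 4.21% = 14.20%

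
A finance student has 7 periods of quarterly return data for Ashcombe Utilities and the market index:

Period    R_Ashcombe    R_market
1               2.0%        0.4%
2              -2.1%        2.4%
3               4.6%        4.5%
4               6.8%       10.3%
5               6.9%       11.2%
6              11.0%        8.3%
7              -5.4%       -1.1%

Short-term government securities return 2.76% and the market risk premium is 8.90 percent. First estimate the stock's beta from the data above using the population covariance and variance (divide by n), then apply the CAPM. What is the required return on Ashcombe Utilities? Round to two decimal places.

Mean R_i = (2.0 − 2.1 + 4.6 + 6.8 + 6.9 + 11.0 − 5.4) / 7 = 3.4000%
Mean R_m = (0.4 + 2.4 + 4.5 + 10.3 + 11.2 + 8.3 − 1.1) / 7 = 5.1429%
Σ(R_i − R̄_i)(R_m − R̄_m) = 138.6200  ⇒  Cov = 138.6200 / 7 = 19.8029
Σ(R_m − R̄_m)² = 142.6571  ⇒  Var(R_m) = 142.6571 / 7 = 20.3796
β = Cov / Var(R_m) = 19.8029 / 20.3796 = 0.9717
E(R) = R_f + β × MRP = 2.76% + 0.9717 × 8.90% = 11.41%

11.41%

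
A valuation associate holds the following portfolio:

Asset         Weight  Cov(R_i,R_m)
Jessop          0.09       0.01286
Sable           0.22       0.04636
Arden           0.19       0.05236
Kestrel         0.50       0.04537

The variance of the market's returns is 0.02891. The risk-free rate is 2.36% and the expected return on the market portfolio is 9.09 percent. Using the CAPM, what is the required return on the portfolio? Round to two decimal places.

12.60%

β_Jessop = 0.01286 / 0.02891 = 0.4448
β_Sable = 0.04636 / 0.02891 = 1.6036
β_Arden = 0.05236 / 0.02891 = 1.8111
β_Kestrel = 0.04537 / 0.02891 = 1.5694
β_P = Σ w_i β_i = 0.09×0.4448 + 0.22×1.6036 + 0.19×1.8111 + 0.50×1.5694 = 1.5216
MRP = 9.09% − 2.36% = 6.73%
E(R_P) = R_f + β_P × MRP = 2.36% + 1.5216 × 6.73% = 12.60%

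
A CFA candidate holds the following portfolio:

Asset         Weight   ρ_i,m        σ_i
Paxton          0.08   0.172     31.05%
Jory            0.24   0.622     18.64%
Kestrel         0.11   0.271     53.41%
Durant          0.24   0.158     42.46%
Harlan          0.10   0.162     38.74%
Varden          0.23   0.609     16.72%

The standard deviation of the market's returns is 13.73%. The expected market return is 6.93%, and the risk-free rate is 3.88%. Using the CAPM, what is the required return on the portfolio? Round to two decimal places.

5.96%

β_Paxton = 0.172 × 31.05% / 13.73% = 0.3890
β_Jory = 0.622 × 18.64% / 13.73% = 0.8444
β_Kestrel = 0.271 × 53.41% / 13.73% = 1.0542
β_Durant = 0.158 × 42.46% / 13.73% = 0.4886
β_Harlan = 0.162 × 38.74% / 13.73% = 0.4571
β_Varden = 0.609 × 16.72% / 13.73% = 0.7416
β_P = Σ w_i β_i = 0.08×0.3890 + 0.24×0.8444 + 0.11×1.0542 + 0.24×0.4886 + 0.10×0.4571 + 0.23×0.7416 = 0.6833
MRP = 6.93% − 3.88% = 3.05%
E(R_P) = R_f + β_P × MRP = 3.88% + 0.6833 × 3.05% = 5.96%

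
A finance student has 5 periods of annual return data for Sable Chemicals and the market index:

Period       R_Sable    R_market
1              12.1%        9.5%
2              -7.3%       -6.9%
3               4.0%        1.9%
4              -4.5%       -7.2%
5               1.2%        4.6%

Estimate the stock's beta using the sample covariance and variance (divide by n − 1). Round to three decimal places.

0.977

Mean R_i = (12.1 − 7.3 + 4.0 − 4.5 + 1.2) / 5 = 1.1000%
Mean R_m = (9.5 − 6.9 + 1.9 − 7.2 + 4.6) / 5 = 0.3800%
Σ(R_i − R̄_i)(R_m − R̄_m) = 208.7500  ⇒  Cov = 208.7500 / 4 = 52.1875
Σ(R_m − R̄_m)² = 213.7480  ⇒  Var(R_m) = 213.7480 / 4 = 53.4370
β = Cov / Var(R_m) = 52.1875 / 53.4370 = 0.9766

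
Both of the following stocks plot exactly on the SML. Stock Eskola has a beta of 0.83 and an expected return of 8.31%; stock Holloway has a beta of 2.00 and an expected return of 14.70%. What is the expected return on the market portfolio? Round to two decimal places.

Both satisfy E(R) = R_f + β·MRP, so the slope of the SML is
MRP = (14.70% − 8.31%) / (2.00 − 0.83) = 6.39% / 1.17 = 5.4615%
R_f = E(R_Eskola) − β_Eskola·MRP = 8.31% − 0.83 × 5.4615% = 3.7770%
E(R_m) = R_f + MRP = 3.7770% + 5.4615% = 9.24%

9.24%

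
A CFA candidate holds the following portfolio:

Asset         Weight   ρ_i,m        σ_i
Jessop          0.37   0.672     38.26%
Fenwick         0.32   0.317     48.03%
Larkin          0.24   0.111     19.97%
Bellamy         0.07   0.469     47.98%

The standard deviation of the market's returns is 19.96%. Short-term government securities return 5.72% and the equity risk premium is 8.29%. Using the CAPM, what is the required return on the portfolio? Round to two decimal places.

12.57%

β_Jessop = 0.672 × 38.26% / 19.96% = 1.2881
β_Fenwick = 0.317 × 48.03% / 19.96% = 0.7628
β_Larkin = 0.111 × 19.97% / 19.96% = 0.1111
β_Bellamy = 0.469 × 47.98% / 19.96% = 1.1274
β_P = Σ w_i β_i = 0.37×1.2881 + 0.32×0.7628 + 0.24×0.1111 + 0.07×1.1274 = 0.8263
E(R_P) = R_f + β_P × MRP = 5.72% + 0.8263 × 8.29% = 12.57%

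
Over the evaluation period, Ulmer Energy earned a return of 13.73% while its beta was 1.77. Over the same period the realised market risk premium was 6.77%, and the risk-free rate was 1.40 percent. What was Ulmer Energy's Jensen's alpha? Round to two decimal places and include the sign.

+0.35%

CAPM benchmark = R_f + β(R_m − R_f) = 1.40% + 1.77 × 6.77% = 13.3829%
α = actual − benchmark = 13.73% − 13.3829% = +0.35%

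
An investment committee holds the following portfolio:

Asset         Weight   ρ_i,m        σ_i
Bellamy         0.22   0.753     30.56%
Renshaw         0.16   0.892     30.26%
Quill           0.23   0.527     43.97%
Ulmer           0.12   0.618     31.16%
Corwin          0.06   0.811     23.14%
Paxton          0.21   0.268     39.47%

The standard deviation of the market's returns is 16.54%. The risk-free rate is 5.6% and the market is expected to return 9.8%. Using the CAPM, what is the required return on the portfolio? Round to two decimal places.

10.77%

β_Bellamy = 0.753 × 30.56% / 16.54% = 1.3913
β_Renshaw = 0.892 × 30.26% / 16.54% = 1.6319
β_Quill = 0.527 × 43.97% / 16.54% = 1.4010
β_Ulmer = 0.618 × 31.16% / 16.54% = 1.1643
β_Corwin = 0.811 × 23.14% / 16.54% = 1.1346
β_Paxton = 0.268 × 39.47% / 16.54% = 0.6395
β_P = Σ w_i β_i = 0.22×1.3913 + 0.16×1.6319 + 0.23×1.4010 + 0.12×1.1643 + 0.06×1.1346 + 0.21×0.6395 = 1.2315
MRP = 9.8% − 5.6% = 4.20%
E(R_P) = R_f + β_P × MRP = 5.6% + 1.2315 × 4.2% = 10.77%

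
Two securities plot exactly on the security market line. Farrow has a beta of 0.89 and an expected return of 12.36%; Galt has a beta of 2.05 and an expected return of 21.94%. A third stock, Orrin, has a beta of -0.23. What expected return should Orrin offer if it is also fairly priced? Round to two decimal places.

3.11%

MRP (SML slope) = (21.94% − 12.36%) / (2.05 − 0.89) = 9.58% / 1.16 = 8.2586%
R_f (intercept) = 12.36% − 0.89 × 8.2586% = 5.0098%
E(R_Orrin) = R_f + β × MRP = 5.0098% + -0.23 × 8.2586% = 3.11%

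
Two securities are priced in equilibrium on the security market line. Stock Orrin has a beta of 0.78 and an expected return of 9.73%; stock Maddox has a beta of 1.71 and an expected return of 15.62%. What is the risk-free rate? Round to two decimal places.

4.79%

Both satisfy E(R) = R_f + β·MRP, so the slope of the SML is
MRP = (15.62% − 9.73%) / (1.71 − 0.78) = 5.89% / 0.93 = 6.3333%
R_f = E(R_Orrin) − β_Orrin·MRP = 9.73% − 0.78 × 6.3333% = 4.7900%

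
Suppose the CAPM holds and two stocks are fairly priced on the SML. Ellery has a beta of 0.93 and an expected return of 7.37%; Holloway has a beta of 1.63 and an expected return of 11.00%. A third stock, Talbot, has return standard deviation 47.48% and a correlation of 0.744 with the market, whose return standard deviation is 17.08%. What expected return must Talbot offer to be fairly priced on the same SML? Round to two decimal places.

MRP = (11.00% − 7.37%) / (1.63 − 0.93) = 5.1857%
R_f = 7.37% − 0.93 × 5.1857% = 2.5473%
β_Talbot = ρ·σ_i/σ_m = 0.744 × 47.48 / 17.08 = 2.0682
E(R_Talbot) = R_f + β × MRP = 2.5473% + 2.0682 × 5.1857% = 13.27%

13.27%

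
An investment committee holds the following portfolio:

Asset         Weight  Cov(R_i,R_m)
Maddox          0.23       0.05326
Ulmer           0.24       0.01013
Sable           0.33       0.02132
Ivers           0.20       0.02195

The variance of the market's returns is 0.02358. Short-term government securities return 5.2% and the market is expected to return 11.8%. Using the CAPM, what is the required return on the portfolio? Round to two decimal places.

β_Maddox = 0.05326 / 0.02358 = 2.2587
β_Ulmer = 0.01013 / 0.02358 = 0.4296
β_Sable = 0.02132 / 0.02358 = 0.9042
β_Ivers = 0.02195 / 0.02358 = 0.9309
β_P = Σ w_i β_i = 0.23×2.2587 + 0.24×0.4296 + 0.33×0.9042 + 0.20×0.9309 = 1.1072
MRP = 11.8% − 5.2% = 6.60%
E(R_P) = R_f + β_P × MRP = 5.2% + 1.1072 × 6.6% = 12.51%

12.51%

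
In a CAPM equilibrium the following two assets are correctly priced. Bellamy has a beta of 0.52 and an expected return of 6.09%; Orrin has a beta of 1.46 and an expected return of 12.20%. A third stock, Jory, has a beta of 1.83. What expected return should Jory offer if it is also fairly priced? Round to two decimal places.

14.61%

MRP (SML slope) = (12.20% − 6.09%) / (1.46 − 0.52) = 6.11% / 0.94 = 6.5000%
R_f (intercept) = 6.09% − 0.52 × 6.5000% = 2.7100%
E(R_Jory) = R_f + β × MRP = 2.7100% + 1.83 × 6.5000% = 14.61%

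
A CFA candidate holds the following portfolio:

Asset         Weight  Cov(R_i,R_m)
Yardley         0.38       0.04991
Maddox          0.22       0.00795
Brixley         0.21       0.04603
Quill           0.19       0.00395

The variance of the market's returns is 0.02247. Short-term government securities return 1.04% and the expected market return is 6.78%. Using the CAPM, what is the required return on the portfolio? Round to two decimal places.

β_Yardley = 0.04991 / 0.02247 = 2.2212
β_Maddox = 0.00795 / 0.02247 = 0.3538
β_Brixley = 0.04603 / 0.02247 = 2.0485
β_Quill = 0.00395 / 0.02247 = 0.1758
β_P = Σ w_i β_i = 0.38×2.2212 + 0.22×0.3538 + 0.21×2.0485 + 0.19×0.1758 = 1.3855
MRP = 6.78% − 1.04% = 5.74%
E(R_P) = R_f + β_P × MRP = 1.04% + 1.3855 × 5.74% = 8.99%

8.99%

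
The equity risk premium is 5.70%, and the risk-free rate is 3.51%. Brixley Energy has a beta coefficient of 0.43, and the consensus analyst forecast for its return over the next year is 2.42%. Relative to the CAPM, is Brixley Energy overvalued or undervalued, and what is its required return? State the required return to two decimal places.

Overvalued; required return 5.96%

Required return = R_f + β·MRP = 3.51% + 0.43 × 5.70% = 5.96%
Forecast 2.42% < required 5.96% → the stock plots below the SML → overvalued.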